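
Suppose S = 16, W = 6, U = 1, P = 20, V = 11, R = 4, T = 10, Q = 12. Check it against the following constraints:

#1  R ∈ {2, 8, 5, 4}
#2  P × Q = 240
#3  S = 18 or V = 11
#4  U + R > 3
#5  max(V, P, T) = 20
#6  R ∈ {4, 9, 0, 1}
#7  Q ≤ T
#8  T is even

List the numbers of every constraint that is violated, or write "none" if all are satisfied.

#1 R = 4 is in {2, 8, 5, 4} — satisfied.
#2 P × Q = 20 × 12 = 240 — satisfied.
#3 S = 16 ≠ 18, but V = 11 = 11 (second disjunct) — satisfied.
#4 U + R = 1 + 4 = 5; 5 > 3 — satisfied.
#5 max(11, 20, 10) = 20 — satisfied.
#6 R = 4 is in {4, 9, 0, 1} — satisfied.
#7 Q = 12, T = 10; 12 > 10 (want ≤) — violated.
#8 T = 10 is even — satisfied.

Violated: 7.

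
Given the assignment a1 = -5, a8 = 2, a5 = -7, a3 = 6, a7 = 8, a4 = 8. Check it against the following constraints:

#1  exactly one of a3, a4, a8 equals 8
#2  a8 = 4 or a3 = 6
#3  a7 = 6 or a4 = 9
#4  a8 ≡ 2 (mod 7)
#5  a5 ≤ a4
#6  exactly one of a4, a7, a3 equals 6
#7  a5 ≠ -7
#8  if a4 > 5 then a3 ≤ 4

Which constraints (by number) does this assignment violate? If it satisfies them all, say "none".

#1 a3=6, a4=8, a8=2; 1 of them equals 8  holds
#2 a8 = 2 ≠ 4, but a3 = 6 = 6 (second disjunct)  holds
#3 a7 = 8 ≠ 6 and a4 = 8 ≠ 9; both disjuncts false  fails
#4 2 mod 7 = 2  holds
#5 a5 = -7, a4 = 8; -7 ≤ 8  holds
#6 a4=8, a7=8, a3=6; 1 of them equals 6  holds
#7 a5 = -7, but -7 is required to differ  fails
#8 a4 = 8 > 5, so we need a3 ≤ 4; but a3 = 6 > 4  fails

Constraints 3, 7, and 8 are violated.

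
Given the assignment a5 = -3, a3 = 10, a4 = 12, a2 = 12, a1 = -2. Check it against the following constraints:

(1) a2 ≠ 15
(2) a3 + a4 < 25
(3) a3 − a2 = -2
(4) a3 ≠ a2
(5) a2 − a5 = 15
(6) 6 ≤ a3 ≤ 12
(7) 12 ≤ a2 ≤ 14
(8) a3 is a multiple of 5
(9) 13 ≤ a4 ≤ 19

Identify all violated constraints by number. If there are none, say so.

(1) a2 = 12, and 12 ≠ 15  ✓
(2) a3 + a4 = 10 + 12 = 22; 22 < 25  ✓
(3) a3 − a2 = 10 − 12 = -2  ✓
(4) a3 = 10, a2 = 12; distinct  ✓
(5) a2 − a5 = 12 − (-3) = 15  ✓
(6) a3 = 10 lies in [6, 12]  ✓
(7) a2 = 12 lies in [12, 14]  ✓
(8) 10 / 5 = 2, so 5 divides 10  ✓
(9) a4 = 12 is outside [13, 19]  ✗

Constraint 9 does not hold.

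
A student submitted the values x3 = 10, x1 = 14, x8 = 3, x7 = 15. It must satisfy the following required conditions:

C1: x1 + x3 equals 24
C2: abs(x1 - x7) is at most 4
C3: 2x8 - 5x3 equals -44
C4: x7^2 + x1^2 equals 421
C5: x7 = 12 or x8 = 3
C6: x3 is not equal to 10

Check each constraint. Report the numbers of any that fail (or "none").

Constraint 6 does not hold.

C1: x1 + x3 = 14 + 10 = 24  ✓
C2: abs(14 - 15) = 1; 1 ≤ 4  ✓
C3: 2x8 - 5x3 = 2(3) - 5(10) = -44  ✓
C4: x7^2 + x1^2 = 15^2 + 14^2 = 225 + 196 = 421  ✓
C5: x7 = 15 ≠ 12, but x8 = 3 = 3 (second disjunct)  ✓
C6: x3 = 10, but 10 is required to differ  ✗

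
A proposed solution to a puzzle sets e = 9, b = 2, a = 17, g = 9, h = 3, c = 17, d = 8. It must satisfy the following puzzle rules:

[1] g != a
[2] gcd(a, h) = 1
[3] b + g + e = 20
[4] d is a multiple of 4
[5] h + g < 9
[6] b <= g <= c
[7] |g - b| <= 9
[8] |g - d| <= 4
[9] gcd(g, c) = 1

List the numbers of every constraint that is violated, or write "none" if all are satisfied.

Constraint 5 is violated.

[1] g = 9, a = 17; distinct — OK.
[2] gcd(17, 3) = 1 — OK.
[3] b + g + e = 2 + 9 + 9 = 20 — OK.
[4] 8 / 4 = 2, so 4 divides 8 — OK.
[5] h + g = 3 + 9 = 12; 12 ≥ 9, bound 9 not met — violated.
[6] values 2 <= 9 <= 17 — OK.
[7] |9 - 2| = 7; 7 ≤ 9 — OK.
[8] |9 - 8| = 1; 1 ≤ 4 — OK.
[9] gcd(9, 17) = 1 — OK.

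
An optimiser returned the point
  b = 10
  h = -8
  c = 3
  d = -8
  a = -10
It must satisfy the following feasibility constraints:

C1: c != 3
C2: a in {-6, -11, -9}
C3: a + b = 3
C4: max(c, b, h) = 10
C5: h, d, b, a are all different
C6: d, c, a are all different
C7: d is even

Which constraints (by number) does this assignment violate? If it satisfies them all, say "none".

C1: c = 3, but 3 is required to differ — violated.
C2: a = -10 is not in {-6, -11, -9} — violated.
C3: a + b = -10 + 10 = 0, not 3 — violated.
C4: max(3, 10, -8) = 10 — satisfied.
C5: h = d = -8, not all different — violated.
C6: values -8, 3, -10 are pairwise distinct — satisfied.
C7: d = -8 is even — satisfied.

Constraints 1, 2, 3, and 5 are violated.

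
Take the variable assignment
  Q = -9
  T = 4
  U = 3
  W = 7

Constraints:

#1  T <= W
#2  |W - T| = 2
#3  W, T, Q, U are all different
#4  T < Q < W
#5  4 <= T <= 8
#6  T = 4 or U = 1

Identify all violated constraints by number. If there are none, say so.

Constraints 2 and 4 do not hold.

#1 T = 4, W = 7; 4 ≤ 7 — holds.
#2 |7 - 4| = 3, not 2 — does not hold.
#3 values 7, 4, -9, 3 are pairwise distinct — holds.
#4 values 4, -9, 7; T = 4 is not < Q = -9 — does not hold.
#5 T = 4 lies in [4, 8] — holds.
#6 T = 4 = 4 (first disjunct) — holds.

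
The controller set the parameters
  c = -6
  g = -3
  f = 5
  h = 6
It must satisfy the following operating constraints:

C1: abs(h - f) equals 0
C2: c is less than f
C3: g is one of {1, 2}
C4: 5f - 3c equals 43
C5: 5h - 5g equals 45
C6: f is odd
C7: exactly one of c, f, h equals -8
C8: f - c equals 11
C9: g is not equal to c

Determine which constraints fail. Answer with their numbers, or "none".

C1: abs(6 - 5) = 1, not 0  ✘
C2: c = -6, f = 5; -6 < 5  ✔
C3: g = -3 is not in {1, 2}  ✘
C4: 5f - 3c = 5(5) - 3(-6) = 43  ✔
C5: 5h - 5g = 5(6) - 5(-3) = 45  ✔
C6: f = 5 is odd  ✔
C7: c=-6, f=5, h=6; 0 of them equal -8, not exactly one  ✘
C8: f - c = 5 - (-6) = 11  ✔
C9: g = -3, c = -6; distinct  ✔

Constraints 1, 3, and 7 do not hold.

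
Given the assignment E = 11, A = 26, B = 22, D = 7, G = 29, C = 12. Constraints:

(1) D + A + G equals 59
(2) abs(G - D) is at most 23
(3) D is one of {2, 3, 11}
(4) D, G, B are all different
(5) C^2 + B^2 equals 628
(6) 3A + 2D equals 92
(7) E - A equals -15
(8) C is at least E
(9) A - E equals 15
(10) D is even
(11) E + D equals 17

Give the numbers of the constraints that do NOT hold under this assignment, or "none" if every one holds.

(1) D + A + G = 7 + 26 + 29 = 62, not 59  no
(2) abs(29 - 7) = 22; 22 ≤ 23  yes
(3) D = 7 is not in {2, 3, 11}  no
(4) values 7, 29, 22 are pairwise distinct  yes
(5) C^2 + B^2 = 12^2 + 22^2 = 144 + 484 = 628  yes
(6) 3A + 2D = 3(26) + 2(7) = 92  yes
(7) E - A = 11 - 26 = -15  yes
(8) C = 12, E = 11; 12 ≥ 11  yes
(9) A - E = 26 - 11 = 15  yes
(10) D = 7 is odd  no
(11) E + D = 11 + 7 = 18, not 17  no

Constraints 1, 3, 10, 11 do not hold.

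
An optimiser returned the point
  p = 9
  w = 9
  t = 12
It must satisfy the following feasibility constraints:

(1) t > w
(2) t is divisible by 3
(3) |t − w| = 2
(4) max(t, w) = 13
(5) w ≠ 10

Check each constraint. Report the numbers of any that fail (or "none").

(1) t = 12, w = 9; 12 > 9 — holds.
(2) 12 / 3 = 4, so 3 divides 12 — holds.
(3) |12 − 9| = 3, not 2 — fails.
(4) max(12, 9) = 12, not 13 — fails.
(5) w = 9, and 9 ≠ 10 — holds.

Violated: 3 and 4.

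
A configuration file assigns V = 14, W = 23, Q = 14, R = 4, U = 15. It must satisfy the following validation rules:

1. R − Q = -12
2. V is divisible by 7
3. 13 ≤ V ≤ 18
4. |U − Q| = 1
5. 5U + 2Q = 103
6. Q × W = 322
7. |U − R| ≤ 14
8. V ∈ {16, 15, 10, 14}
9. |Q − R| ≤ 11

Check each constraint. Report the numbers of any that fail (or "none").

1. R − Q = 4 − 14 = -10, not -12 — does not hold.
2. 14 / 7 = 2, so 7 divides 14 — holds.
3. V = 14 lies in [13, 18] — holds.
4. |15 − 14| = 1 — holds.
5. 5U + 2Q = 5(15) + 2(14) = 103 — holds.
6. Q × W = 14 × 23 = 322 — holds.
7. |15 − 4| = 11; 11 ≤ 14 — holds.
8. V = 14 is in {16, 15, 10, 14} — holds.
9. |14 − 4| = 10; 10 ≤ 11 — holds.

Constraint 1 does not hold.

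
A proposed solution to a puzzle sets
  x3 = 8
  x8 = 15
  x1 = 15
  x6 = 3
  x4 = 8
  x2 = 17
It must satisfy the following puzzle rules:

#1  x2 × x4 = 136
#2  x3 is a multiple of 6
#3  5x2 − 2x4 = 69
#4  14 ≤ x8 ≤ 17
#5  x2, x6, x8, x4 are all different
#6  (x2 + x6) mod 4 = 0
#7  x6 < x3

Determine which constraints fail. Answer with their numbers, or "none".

Violated: 2.

#1 x2 × x4 = 17 × 8 = 136 — holds.
#2 8 = 6×1 + 2, so 6 does not divide 8 — does not hold.
#3 5x2 − 2x4 = 5(17) − 2(8) = 69 — holds.
#4 x8 = 15 lies in [14, 17] — holds.
#5 values 17, 3, 15, 8 are pairwise distinct — holds.
#6 x2 + x6 = 20; 20 mod 4 = 0 — holds.
#7 x6 = 3, x3 = 8; 3 < 8 — holds.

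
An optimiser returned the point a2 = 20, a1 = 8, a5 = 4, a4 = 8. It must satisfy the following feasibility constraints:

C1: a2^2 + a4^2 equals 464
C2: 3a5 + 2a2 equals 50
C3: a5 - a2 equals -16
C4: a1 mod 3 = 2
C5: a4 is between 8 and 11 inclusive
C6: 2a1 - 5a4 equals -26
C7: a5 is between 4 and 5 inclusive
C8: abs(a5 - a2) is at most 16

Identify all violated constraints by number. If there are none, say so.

C1: a2^2 + a4^2 = 20^2 + 8^2 = 400 + 64 = 464  OK
C2: 3a5 + 2a2 = 3(4) + 2(20) = 52, not 50  FAIL
C3: a5 - a2 = 4 - 20 = -16  OK
C4: 8 mod 3 = 2  OK
C5: a4 = 8 lies in [8, 11]  OK
C6: 2a1 - 5a4 = 2(8) - 5(8) = -24, not -26  FAIL
C7: a5 = 4 lies in [4, 5]  OK
C8: abs(4 - 20) = 16; 16 ≤ 16  OK

Constraints 2, 6 do not hold.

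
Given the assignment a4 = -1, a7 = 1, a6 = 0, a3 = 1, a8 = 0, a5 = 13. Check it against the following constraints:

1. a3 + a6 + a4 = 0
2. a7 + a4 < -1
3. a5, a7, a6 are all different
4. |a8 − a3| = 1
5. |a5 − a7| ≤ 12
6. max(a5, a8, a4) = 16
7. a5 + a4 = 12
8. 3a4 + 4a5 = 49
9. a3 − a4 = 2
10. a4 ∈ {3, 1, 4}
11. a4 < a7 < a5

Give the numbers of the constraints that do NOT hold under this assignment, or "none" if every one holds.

Constraints 2, 6, and 10 are violated.

1. a3 + a6 + a4 = 1 + 0 + (-1) = 0 — holds.
2. a7 + a4 = 1 + (-1) = 0; 0 ≥ -1, bound -1 not met — fails.
3. values 13, 1, 0 are pairwise distinct — holds.
4. |0 − 1| = 1 — holds.
5. |13 − 1| = 12; 12 ≤ 12 — holds.
6. max(13, 0, -1) = 13, not 16 — fails.
7. a5 + a4 = 13 + (-1) = 12 — holds.
8. 3a4 + 4a5 = 3(-1) + 4(13) = 49 — holds.
9. a3 − a4 = 1 − (-1) = 2 — holds.
10. a4 = -1 is not in {3, 1, 4} — fails.
11. values -1 < 1 < 13 — holds.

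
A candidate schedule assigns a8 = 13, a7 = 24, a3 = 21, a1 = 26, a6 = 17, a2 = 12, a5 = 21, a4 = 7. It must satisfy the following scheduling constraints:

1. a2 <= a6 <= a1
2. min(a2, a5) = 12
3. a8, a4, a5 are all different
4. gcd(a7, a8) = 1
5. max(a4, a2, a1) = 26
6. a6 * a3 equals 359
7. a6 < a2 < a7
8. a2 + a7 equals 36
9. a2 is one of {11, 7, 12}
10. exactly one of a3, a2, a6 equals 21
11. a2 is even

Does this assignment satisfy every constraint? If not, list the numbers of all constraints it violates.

1. values 12 <= 17 <= 26 — satisfied.
2. min(12, 21) = 12 — satisfied.
3. values 13, 7, 21 are pairwise distinct — satisfied.
4. gcd(24, 13) = 1 — satisfied.
5. max(7, 12, 26) = 26 — satisfied.
6. a6 * a3 = 17 * 21 = 357, not 359 — violated.
7. values 17, 12, 24; a6 = 17 is not < a2 = 12 — violated.
8. a2 + a7 = 12 + 24 = 36 — satisfied.
9. a2 = 12 is in {11, 7, 12} — satisfied.
10. a3=21, a2=12, a6=17; 1 of them equals 21 — satisfied.
11. a2 = 12 is even — satisfied.

Constraints 6 and 7 do not hold.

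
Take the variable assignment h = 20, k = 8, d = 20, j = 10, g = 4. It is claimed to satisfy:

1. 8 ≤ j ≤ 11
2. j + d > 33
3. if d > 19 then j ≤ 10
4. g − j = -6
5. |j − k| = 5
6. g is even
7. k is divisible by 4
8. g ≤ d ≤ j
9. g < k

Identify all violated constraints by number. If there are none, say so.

1. j = 10 lies in [8, 11] — holds.
2. j + d = 10 + 20 = 30; 30 ≤ 33, bound 33 not met — fails.
3. d = 20 > 19, so we need j ≤ 10; j = 10 ≤ 10 — holds.
4. g − j = 4 − 10 = -6 — holds.
5. |10 − 8| = 2, not 5 — fails.
6. g = 4 is even — holds.
7. 8 / 4 = 2, so 4 divides 8 — holds.
8. values 4, 20, 10; d = 20 is not ≤ j = 10 — fails.
9. g = 4, k = 8; 4 < 8 — holds.

Constraints 2, 5, 8 are violated.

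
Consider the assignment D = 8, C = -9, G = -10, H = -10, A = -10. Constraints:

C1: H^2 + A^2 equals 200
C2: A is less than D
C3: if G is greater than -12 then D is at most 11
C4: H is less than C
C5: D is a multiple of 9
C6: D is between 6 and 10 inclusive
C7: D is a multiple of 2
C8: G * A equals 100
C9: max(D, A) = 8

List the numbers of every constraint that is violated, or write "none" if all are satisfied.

Constraint 5 does not hold.

C1: H^2 + A^2 = (-10)^2 + (-10)^2 = 100 + 100 = 200 — holds.
C2: A = -10, D = 8; -10 < 8 — holds.
C3: G = -10 > -12, so we need D ≤ 11; D = 8 ≤ 11 — holds.
C4: H = -10, C = -9; -10 < -9 — holds.
C5: 8 = 9*0 + 8, so 9 does not divide 8 — does not hold.
C6: D = 8 lies in [6, 10] — holds.
C7: 8 / 2 = 4, so 2 divides 8 — holds.
C8: G * A = -10 * (-10) = 100 — holds.
C9: max(8, -10) = 8 — holds.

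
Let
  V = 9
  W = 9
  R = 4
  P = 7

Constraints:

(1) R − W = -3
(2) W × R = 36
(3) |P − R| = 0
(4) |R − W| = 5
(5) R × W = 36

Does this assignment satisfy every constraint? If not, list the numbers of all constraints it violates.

Constraints 1 and 3 do not hold.

(1) R − W = 4 − 9 = -5, not -3 — violated.
(2) W × R = 9 × 4 = 36 — OK.
(3) |7 − 4| = 3, not 0 — violated.
(4) |4 − 9| = 5 — OK.
(5) R × W = 4 × 9 = 36 — OK.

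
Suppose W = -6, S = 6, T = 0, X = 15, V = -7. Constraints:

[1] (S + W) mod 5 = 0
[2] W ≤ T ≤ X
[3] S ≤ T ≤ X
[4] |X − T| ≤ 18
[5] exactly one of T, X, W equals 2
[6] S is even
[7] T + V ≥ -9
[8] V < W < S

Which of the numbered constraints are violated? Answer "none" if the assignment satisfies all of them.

[1] S + W = 0; 0 mod 5 = 0 — holds.
[2] values -6 ≤ 0 ≤ 15 — holds.
[3] values 6, 0, 15; S = 6 is not ≤ T = 0 — fails.
[4] |15 − 0| = 15; 15 ≤ 18 — holds.
[5] T=0, X=15, W=-6; 0 of them equal 2, not exactly one — fails.
[6] S = 6 is even — holds.
[7] T + V = 0 + (-7) = -7; -7 ≥ -9 — holds.
[8] values -7 < -6 < 6 — holds.

No — constraints 3 and 5 are not satisfied.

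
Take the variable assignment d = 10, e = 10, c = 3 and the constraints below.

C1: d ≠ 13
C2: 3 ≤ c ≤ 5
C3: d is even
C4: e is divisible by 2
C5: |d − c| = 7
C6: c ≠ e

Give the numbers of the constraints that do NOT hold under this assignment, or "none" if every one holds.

No violations.

C1: d = 10, and 10 ≠ 13 — OK.
C2: c = 3 lies in [3, 5] — OK.
C3: d = 10 is even — OK.
C4: 10 / 2 = 5, so 2 divides 10 — OK.
C5: |10 − 3| = 7 — OK.
C6: c = 3, e = 10; distinct — OK.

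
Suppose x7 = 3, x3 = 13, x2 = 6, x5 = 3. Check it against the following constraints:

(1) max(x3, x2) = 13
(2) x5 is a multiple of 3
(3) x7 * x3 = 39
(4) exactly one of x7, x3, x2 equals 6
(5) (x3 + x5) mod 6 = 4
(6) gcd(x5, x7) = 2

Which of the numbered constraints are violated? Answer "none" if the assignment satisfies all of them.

(1) max(13, 6) = 13 — holds.
(2) 3 / 3 = 1, so 3 divides 3 — holds.
(3) x7 * x3 = 3 * 13 = 39 — holds.
(4) x7=3, x3=13, x2=6; 1 of them equals 6 — holds.
(5) x3 + x5 = 16; 16 mod 6 = 4 — holds.
(6) gcd(3, 3) = 3, not 2 — does not hold.

Constraint 6 does not hold.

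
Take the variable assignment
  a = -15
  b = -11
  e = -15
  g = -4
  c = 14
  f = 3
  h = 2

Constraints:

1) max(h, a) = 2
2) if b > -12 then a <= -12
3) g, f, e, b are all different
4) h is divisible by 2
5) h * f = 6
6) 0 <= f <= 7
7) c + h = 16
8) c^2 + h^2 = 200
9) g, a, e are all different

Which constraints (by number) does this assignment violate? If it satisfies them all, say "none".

Constraint 9 is violated.

1) max(2, -15) = 2 — satisfied.
2) b = -11 > -12, so we need a ≤ -12; a = -15 ≤ -12 — satisfied.
3) values -4, 3, -15, -11 are pairwise distinct — satisfied.
4) 2 / 2 = 1, so 2 divides 2 — satisfied.
5) h * f = 2 * 3 = 6 — satisfied.
6) f = 3 lies in [0, 7] — satisfied.
7) c + h = 14 + 2 = 16 — satisfied.
8) c^2 + h^2 = 14^2 + 2^2 = 196 + 4 = 200 — satisfied.
9) a = e = -15, not all different — violated.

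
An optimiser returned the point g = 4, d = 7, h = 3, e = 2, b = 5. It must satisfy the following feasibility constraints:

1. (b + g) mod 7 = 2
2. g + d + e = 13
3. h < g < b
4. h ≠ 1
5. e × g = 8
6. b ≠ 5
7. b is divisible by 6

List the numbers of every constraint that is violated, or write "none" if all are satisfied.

1. b + g = 9; 9 mod 7 = 2 — holds.
2. g + d + e = 4 + 7 + 2 = 13 — holds.
3. values 3 < 4 < 5 — holds.
4. h = 3, and 3 ≠ 1 — holds.
5. e × g = 2 × 4 = 8 — holds.
6. b = 5, but 5 is required to differ — does not hold.
7. 5 = 6×0 + 5, so 6 does not divide 5 — does not hold.

Violated: 6 and 7.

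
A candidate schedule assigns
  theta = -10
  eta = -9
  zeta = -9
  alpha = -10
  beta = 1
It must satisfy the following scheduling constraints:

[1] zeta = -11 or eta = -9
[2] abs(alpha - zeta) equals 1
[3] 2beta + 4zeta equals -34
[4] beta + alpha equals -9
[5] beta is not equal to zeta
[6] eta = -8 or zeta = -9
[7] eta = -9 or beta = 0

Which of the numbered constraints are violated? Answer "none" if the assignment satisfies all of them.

The assignment satisfies every constraint.

[1] zeta = -9 ≠ -11, but eta = -9 = -9 (second disjunct)  ✓
[2] abs(-10 - (-9)) = 1  ✓
[3] 2beta + 4zeta = 2(1) + 4(-9) = -34  ✓
[4] beta + alpha = 1 + (-10) = -9  ✓
[5] beta = 1, zeta = -9; distinct  ✓
[6] eta = -9 ≠ -8, but zeta = -9 = -9 (second disjunct)  ✓
[7] eta = -9 = -9 (first disjunct)  ✓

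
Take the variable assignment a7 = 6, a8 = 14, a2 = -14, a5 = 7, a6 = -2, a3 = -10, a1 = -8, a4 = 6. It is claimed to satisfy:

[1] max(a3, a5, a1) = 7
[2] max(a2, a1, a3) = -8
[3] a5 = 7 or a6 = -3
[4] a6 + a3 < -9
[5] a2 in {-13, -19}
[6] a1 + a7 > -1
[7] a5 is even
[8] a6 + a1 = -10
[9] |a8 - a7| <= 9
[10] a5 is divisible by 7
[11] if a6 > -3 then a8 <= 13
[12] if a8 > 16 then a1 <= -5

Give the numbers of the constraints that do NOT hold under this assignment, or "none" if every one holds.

[1] max(-10, 7, -8) = 7  ✔
[2] max(-14, -8, -10) = -8  ✔
[3] a5 = 7 = 7 (first disjunct)  ✔
[4] a6 + a3 = -2 + (-10) = -12; -12 < -9  ✔
[5] a2 = -14 is not in {-13, -19}  ✘
[6] a1 + a7 = -8 + 6 = -2; -2 ≤ -1, bound -1 not met  ✘
[7] a5 = 7 is odd  ✘
[8] a6 + a1 = -2 + (-8) = -10  ✔
[9] |14 - 6| = 8; 8 ≤ 9  ✔
[10] 7 / 7 = 1, so 7 divides 7  ✔
[11] a6 = -2 > -3, so we need a8 ≤ 13; but a8 = 14 > 13  ✘
[12] a8 = 14, not > 16; antecedent false, conditional vacuously true  ✔

No — constraints 5, 6, 7, and 11 are not satisfied.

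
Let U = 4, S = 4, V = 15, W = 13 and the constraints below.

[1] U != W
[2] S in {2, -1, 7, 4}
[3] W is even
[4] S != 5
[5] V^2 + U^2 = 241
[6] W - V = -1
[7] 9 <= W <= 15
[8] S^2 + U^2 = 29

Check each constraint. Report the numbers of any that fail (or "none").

No — constraints 3, 6, and 8 are not satisfied.

[1] U = 4, W = 13; distinct  ✔
[2] S = 4 is in {2, -1, 7, 4}  ✔
[3] W = 13 is odd  ✘
[4] S = 4, and 4 ≠ 5  ✔
[5] V^2 + U^2 = 15^2 + 4^2 = 225 + 16 = 241  ✔
[6] W - V = 13 - 15 = -2, not -1  ✘
[7] W = 13 lies in [9, 15]  ✔
[8] S^2 + U^2 = 4^2 + 4^2 = 16 + 16 = 32, not 29  ✘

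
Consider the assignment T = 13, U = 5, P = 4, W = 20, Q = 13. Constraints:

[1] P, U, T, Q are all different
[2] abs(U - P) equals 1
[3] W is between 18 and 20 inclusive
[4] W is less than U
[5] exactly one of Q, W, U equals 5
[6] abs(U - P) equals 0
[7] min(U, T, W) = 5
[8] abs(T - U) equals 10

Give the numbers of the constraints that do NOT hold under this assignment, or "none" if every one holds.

[1] T = Q = 13, not all different — fails.
[2] abs(5 - 4) = 1 — holds.
[3] W = 20 lies in [18, 20] — holds.
[4] W = 20, U = 5; 20 ≥ 5 (want <) — fails.
[5] Q=13, W=20, U=5; 1 of them equals 5 — holds.
[6] abs(5 - 4) = 1, not 0 — fails.
[7] min(5, 13, 20) = 5 — holds.
[8] abs(13 - 5) = 8, not 10 — fails.

Violated: 1, 4, 6, 8.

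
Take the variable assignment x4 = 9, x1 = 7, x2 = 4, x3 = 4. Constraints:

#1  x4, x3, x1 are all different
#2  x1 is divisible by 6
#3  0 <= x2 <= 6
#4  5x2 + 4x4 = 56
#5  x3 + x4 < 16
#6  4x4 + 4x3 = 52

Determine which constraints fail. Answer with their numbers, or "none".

Constraint 2 does not hold.

#1 values 9, 4, 7 are pairwise distinct — satisfied.
#2 7 = 6*1 + 1, so 6 does not divide 7 — violated.
#3 x2 = 4 lies in [0, 6] — satisfied.
#4 5x2 + 4x4 = 5(4) + 4(9) = 56 — satisfied.
#5 x3 + x4 = 4 + 9 = 13; 13 < 16 — satisfied.
#6 4x4 + 4x3 = 4(9) + 4(4) = 52 — satisfied.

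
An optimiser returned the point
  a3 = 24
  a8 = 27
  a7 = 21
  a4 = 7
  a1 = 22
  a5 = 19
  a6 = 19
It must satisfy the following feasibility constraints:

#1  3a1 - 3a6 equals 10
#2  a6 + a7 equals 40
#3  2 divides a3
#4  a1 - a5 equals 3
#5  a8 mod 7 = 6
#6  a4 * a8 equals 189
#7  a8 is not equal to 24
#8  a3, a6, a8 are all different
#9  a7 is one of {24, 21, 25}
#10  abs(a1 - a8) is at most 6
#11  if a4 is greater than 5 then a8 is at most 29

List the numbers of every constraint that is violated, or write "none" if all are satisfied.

#1 3a1 - 3a6 = 3(22) - 3(19) = 9, not 10 — violated.
#2 a6 + a7 = 19 + 21 = 40 — satisfied.
#3 24 / 2 = 12, so 2 divides 24 — satisfied.
#4 a1 - a5 = 22 - 19 = 3 — satisfied.
#5 27 mod 7 = 6 — satisfied.
#6 a4 * a8 = 7 * 27 = 189 — satisfied.
#7 a8 = 27, and 27 ≠ 24 — satisfied.
#8 values 24, 19, 27 are pairwise distinct — satisfied.
#9 a7 = 21 is in {24, 21, 25} — satisfied.
#10 abs(22 - 27) = 5; 5 ≤ 6 — satisfied.
#11 a4 = 7 > 5, so we need a8 ≤ 29; a8 = 27 ≤ 29 — satisfied.

Violated: 1.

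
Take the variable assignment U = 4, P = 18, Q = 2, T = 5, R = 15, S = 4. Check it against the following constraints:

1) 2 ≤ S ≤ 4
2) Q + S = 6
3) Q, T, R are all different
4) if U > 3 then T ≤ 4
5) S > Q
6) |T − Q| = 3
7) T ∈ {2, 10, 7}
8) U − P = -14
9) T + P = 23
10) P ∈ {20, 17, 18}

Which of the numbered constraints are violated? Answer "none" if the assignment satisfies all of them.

Constraints 4, 7 do not hold.

1) S = 4 lies in [2, 4]  ✔
2) Q + S = 2 + 4 = 6  ✔
3) values 2, 5, 15 are pairwise distinct  ✔
4) U = 4 > 3, so we need T ≤ 4; but T = 5 > 4  ✘
5) S = 4, Q = 2; 4 > 2  ✔
6) |5 − 2| = 3  ✔
7) T = 5 is not in {2, 10, 7}  ✘
8) U − P = 4 − 18 = -14  ✔
9) T + P = 5 + 18 = 23  ✔
10) P = 18 is in {20, 17, 18}  ✔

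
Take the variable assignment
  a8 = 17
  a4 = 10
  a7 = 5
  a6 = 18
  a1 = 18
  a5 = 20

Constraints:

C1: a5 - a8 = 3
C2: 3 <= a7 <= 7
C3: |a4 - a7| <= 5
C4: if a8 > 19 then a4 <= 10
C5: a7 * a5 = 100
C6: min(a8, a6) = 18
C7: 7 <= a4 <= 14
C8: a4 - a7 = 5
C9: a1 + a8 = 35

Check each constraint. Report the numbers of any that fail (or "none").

The assignment fails constraint 6.

C1: a5 - a8 = 20 - 17 = 3  OK
C2: a7 = 5 lies in [3, 7]  OK
C3: |10 - 5| = 5; 5 ≤ 5  OK
C4: a8 = 17, not > 19; antecedent false, conditional vacuously true  OK
C5: a7 * a5 = 5 * 20 = 100  OK
C6: min(17, 18) = 17, not 18  FAIL
C7: a4 = 10 lies in [7, 14]  OK
C8: a4 - a7 = 10 - 5 = 5  OK
C9: a1 + a8 = 18 + 17 = 35  OK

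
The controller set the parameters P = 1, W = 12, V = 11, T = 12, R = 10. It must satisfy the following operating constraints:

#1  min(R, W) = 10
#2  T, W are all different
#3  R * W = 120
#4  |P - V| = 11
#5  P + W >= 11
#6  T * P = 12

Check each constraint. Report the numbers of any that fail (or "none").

#1 min(10, 12) = 10 — satisfied.
#2 T = W = 12, not all different — violated.
#3 R * W = 10 * 12 = 120 — satisfied.
#4 |1 - 11| = 10, not 11 — violated.
#5 P + W = 1 + 12 = 13; 13 ≥ 11 — satisfied.
#6 T * P = 12 * 1 = 12 — satisfied.

Constraints 2, 4 are violated.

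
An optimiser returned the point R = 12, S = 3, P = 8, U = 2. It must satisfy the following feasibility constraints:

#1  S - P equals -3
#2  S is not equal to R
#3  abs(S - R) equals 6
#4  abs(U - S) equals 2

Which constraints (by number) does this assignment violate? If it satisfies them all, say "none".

#1 S - P = 3 - 8 = -5, not -3 — violated.
#2 S = 3, R = 12; distinct — satisfied.
#3 abs(3 - 12) = 9, not 6 — violated.
#4 abs(2 - 3) = 1, not 2 — violated.

No — constraints 1, 3, 4 are not satisfied.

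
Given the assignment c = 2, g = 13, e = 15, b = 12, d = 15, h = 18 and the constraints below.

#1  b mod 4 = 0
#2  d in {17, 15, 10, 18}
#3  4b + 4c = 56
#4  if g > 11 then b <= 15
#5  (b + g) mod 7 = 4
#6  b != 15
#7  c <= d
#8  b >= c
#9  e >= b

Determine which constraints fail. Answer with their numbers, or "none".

#1 12 mod 4 = 0  ✓
#2 d = 15 is in {17, 15, 10, 18}  ✓
#3 4b + 4c = 4(12) + 4(2) = 56  ✓
#4 g = 13 > 11, so we need b ≤ 15; b = 12 ≤ 15  ✓
#5 b + g = 25; 25 mod 7 = 4  ✓
#6 b = 12, and 12 ≠ 15  ✓
#7 c = 2, d = 15; 2 ≤ 15  ✓
#8 b = 12, c = 2; 12 ≥ 2  ✓
#9 e = 15, b = 12; 15 ≥ 12  ✓

None — every constraint holds.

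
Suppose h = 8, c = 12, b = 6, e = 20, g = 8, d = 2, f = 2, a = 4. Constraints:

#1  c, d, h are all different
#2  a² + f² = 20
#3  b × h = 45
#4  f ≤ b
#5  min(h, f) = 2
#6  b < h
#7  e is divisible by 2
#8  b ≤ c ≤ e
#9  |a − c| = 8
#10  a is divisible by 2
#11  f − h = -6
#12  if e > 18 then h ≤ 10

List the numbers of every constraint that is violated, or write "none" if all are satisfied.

Constraint 3 does not hold.

#1 values 12, 2, 8 are pairwise distinct  holds
#2 a² + f² = 4² + 2² = 16 + 4 = 20  holds
#3 b × h = 6 × 8 = 48, not 45  fails
#4 f = 2, b = 6; 2 ≤ 6  holds
#5 min(8, 2) = 2  holds
#6 b = 6, h = 8; 6 < 8  holds
#7 20 / 2 = 10, so 2 divides 20  holds
#8 values 6 ≤ 12 ≤ 20  holds
#9 |4 − 12| = 8  holds
#10 4 / 2 = 2, so 2 divides 4  holds
#11 f − h = 2 − 8 = -6  holds
#12 e = 20 > 18, so we need h ≤ 10; h = 8 ≤ 10  holds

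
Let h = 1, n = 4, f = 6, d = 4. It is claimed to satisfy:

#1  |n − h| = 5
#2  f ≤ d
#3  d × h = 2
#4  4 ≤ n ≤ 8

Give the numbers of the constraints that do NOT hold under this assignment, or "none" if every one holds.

Violated: 1, 2, and 3.

#1 |4 − 1| = 3, not 5 — violated.
#2 f = 6, d = 4; 6 > 4 (want ≤) — violated.
#3 d × h = 4 × 1 = 4, not 2 — violated.
#4 n = 4 lies in [4, 8] — OK.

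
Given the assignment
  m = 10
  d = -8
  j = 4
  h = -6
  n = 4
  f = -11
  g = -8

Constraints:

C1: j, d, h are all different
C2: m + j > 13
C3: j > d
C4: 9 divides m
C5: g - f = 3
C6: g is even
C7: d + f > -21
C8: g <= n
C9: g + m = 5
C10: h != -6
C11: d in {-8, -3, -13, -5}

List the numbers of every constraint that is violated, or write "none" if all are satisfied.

C1: values 4, -8, -6 are pairwise distinct — holds.
C2: m + j = 10 + 4 = 14; 14 > 13 — holds.
C3: j = 4, d = -8; 4 > -8 — holds.
C4: 10 = 9*1 + 1, so 9 does not divide 10 — fails.
C5: g - f = -8 - (-11) = 3 — holds.
C6: g = -8 is even — holds.
C7: d + f = -8 + (-11) = -19; -19 > -21 — holds.
C8: g = -8, n = 4; -8 ≤ 4 — holds.
C9: g + m = -8 + 10 = 2, not 5 — fails.
C10: h = -6, but -6 is required to differ — fails.
C11: d = -8 is in {-8, -3, -13, -5} — holds.

No — constraints 4, 9, 10 are not satisfied.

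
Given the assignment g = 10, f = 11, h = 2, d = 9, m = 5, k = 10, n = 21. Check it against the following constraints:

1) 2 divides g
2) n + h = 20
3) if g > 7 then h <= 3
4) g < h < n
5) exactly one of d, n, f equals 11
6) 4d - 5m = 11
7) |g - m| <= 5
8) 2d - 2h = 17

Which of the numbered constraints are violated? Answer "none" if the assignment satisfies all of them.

The assignment fails constraints 2, 4, and 8.

1) 10 / 2 = 5, so 2 divides 10 — satisfied.
2) n + h = 21 + 2 = 23, not 20 — violated.
3) g = 10 > 7, so we need h ≤ 3; h = 2 ≤ 3 — satisfied.
4) values 10, 2, 21; g = 10 is not < h = 2 — violated.
5) d=9, n=21, f=11; 1 of them equals 11 — satisfied.
6) 4d - 5m = 4(9) - 5(5) = 11 — satisfied.
7) |10 - 5| = 5; 5 ≤ 5 — satisfied.
8) 2d - 2h = 2(9) - 2(2) = 14, not 17 — violated.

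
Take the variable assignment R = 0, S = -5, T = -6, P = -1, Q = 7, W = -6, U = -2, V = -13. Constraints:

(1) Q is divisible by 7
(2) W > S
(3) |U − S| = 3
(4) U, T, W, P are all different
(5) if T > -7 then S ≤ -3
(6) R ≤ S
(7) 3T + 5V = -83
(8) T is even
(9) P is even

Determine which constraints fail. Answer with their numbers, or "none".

Constraints 2, 4, 6, and 9 are violated.

(1) 7 / 7 = 1, so 7 divides 7 — holds.
(2) W = -6, S = -5; -6 ≤ -5 (want >) — fails.
(3) |-2 − (-5)| = 3 — holds.
(4) T = W = -6, not all different — fails.
(5) T = -6 > -7, so we need S ≤ -3; S = -5 ≤ -3 — holds.
(6) R = 0, S = -5; 0 > -5 (want ≤) — fails.
(7) 3T + 5V = 3(-6) + 5(-13) = -83 — holds.
(8) T = -6 is even — holds.
(9) P = -1 is odd — fails.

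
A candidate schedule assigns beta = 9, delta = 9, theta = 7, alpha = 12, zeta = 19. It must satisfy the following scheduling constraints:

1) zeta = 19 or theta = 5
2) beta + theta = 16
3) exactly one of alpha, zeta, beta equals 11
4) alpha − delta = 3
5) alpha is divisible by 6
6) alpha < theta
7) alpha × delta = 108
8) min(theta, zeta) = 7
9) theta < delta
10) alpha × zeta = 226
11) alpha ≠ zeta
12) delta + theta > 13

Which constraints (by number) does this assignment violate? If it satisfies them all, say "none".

1) zeta = 19 = 19 (first disjunct) — satisfied.
2) beta + theta = 9 + 7 = 16 — satisfied.
3) alpha=12, zeta=19, beta=9; 0 of them equal 11, not exactly one — violated.
4) alpha − delta = 12 − 9 = 3 — satisfied.
5) 12 / 6 = 2, so 6 divides 12 — satisfied.
6) alpha = 12, theta = 7; 12 ≥ 7 (want <) — violated.
7) alpha × delta = 12 × 9 = 108 — satisfied.
8) min(7, 19) = 7 — satisfied.
9) theta = 7, delta = 9; 7 < 9 — satisfied.
10) alpha × zeta = 12 × 19 = 228, not 226 — violated.
11) alpha = 12, zeta = 19; distinct — satisfied.
12) delta + theta = 9 + 7 = 16; 16 > 13 — satisfied.

Constraints 3, 6, and 10 are violated.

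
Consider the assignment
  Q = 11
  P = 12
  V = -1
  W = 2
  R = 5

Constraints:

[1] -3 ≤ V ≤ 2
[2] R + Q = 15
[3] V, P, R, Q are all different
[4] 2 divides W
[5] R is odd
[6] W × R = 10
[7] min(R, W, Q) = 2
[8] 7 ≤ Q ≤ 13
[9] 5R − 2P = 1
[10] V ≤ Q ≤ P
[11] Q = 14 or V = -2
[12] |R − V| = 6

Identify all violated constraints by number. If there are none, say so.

The assignment fails constraints 2 and 11.

[1] V = -1 lies in [-3, 2]  holds
[2] R + Q = 5 + 11 = 16, not 15  fails
[3] values -1, 12, 5, 11 are pairwise distinct  holds
[4] 2 / 2 = 1, so 2 divides 2  holds
[5] R = 5 is odd  holds
[6] W × R = 2 × 5 = 10  holds
[7] min(5, 2, 11) = 2  holds
[8] Q = 11 lies in [7, 13]  holds
[9] 5R − 2P = 5(5) − 2(12) = 1  holds
[10] values -1 ≤ 11 ≤ 12  holds
[11] Q = 11 ≠ 14 and V = -1 ≠ -2; both disjuncts false  fails
[12] |5 − (-1)| = 6  holds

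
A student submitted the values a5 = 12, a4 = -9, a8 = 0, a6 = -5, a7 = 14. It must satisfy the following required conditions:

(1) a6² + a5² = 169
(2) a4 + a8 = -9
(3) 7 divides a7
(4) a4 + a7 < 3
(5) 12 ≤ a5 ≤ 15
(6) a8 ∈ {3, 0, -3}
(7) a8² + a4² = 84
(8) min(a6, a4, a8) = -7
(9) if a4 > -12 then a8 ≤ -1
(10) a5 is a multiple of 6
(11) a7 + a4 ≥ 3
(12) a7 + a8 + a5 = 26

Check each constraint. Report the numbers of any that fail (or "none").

The assignment fails constraints 4, 7, 8, and 9.

(1) a6² + a5² = (-5)² + 12² = 25 + 144 = 169  ✓
(2) a4 + a8 = -9 + 0 = -9  ✓
(3) 14 / 7 = 2, so 7 divides 14  ✓
(4) a4 + a7 = -9 + 14 = 5; 5 ≥ 3, bound 3 not met  ✗
(5) a5 = 12 lies in [12, 15]  ✓
(6) a8 = 0 is in {3, 0, -3}  ✓
(7) a8² + a4² = 0² + (-9)² = 0 + 81 = 81, not 84  ✗
(8) min(-5, -9, 0) = -9, not -7  ✗
(9) a4 = -9 > -12, so we need a8 ≤ -1; but a8 = 0 > -1  ✗
(10) 12 / 6 = 2, so 6 divides 12  ✓
(11) a7 + a4 = 14 + (-9) = 5; 5 ≥ 3  ✓
(12) a7 + a8 + a5 = 14 + 0 + 12 = 26  ✓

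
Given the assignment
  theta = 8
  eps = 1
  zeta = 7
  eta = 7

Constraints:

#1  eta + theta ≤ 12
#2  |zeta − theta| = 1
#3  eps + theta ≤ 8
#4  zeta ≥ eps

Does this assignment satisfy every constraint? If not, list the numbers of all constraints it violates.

#1 eta + theta = 7 + 8 = 15; 15 > 12, bound 12 not met — violated.
#2 |7 − 8| = 1 — OK.
#3 eps + theta = 1 + 8 = 9; 9 > 8, bound 8 not met — violated.
#4 zeta = 7, eps = 1; 7 ≥ 1 — OK.

Constraints 1 and 3 are violated.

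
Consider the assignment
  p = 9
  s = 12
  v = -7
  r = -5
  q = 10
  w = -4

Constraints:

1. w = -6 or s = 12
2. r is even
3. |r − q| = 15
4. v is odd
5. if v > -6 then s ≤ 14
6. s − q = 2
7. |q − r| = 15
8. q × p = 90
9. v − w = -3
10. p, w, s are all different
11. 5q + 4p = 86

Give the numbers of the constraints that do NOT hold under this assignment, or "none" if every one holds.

Constraint 2 does not hold.

1. w = -4 ≠ -6, but s = 12 = 12 (second disjunct)  yes
2. r = -5 is odd  no
3. |-5 − 10| = 15  yes
4. v = -7 is odd  yes
5. v = -7, not > -6; antecedent false, conditional vacuously true  yes
6. s − q = 12 − 10 = 2  yes
7. |10 − (-5)| = 15  yes
8. q × p = 10 × 9 = 90  yes
9. v − w = -7 − (-4) = -3  yes
10. values 9, -4, 12 are pairwise distinct  yes
11. 5q + 4p = 5(10) + 4(9) = 86  yes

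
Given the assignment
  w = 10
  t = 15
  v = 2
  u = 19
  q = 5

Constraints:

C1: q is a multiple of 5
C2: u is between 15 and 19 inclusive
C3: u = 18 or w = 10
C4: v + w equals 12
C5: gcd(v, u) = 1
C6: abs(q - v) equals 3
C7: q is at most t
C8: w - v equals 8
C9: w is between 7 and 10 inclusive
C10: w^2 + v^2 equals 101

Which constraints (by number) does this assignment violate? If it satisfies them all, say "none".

Violated: 10.

C1: 5 / 5 = 1, so 5 divides 5 — holds.
C2: u = 19 lies in [15, 19] — holds.
C3: u = 19 ≠ 18, but w = 10 = 10 (second disjunct) — holds.
C4: v + w = 2 + 10 = 12 — holds.
C5: gcd(2, 19) = 1 — holds.
C6: abs(5 - 2) = 3 — holds.
C7: q = 5, t = 15; 5 ≤ 15 — holds.
C8: w - v = 10 - 2 = 8 — holds.
C9: w = 10 lies in [7, 10] — holds.
C10: w^2 + v^2 = 10^2 + 2^2 = 100 + 4 = 104, not 101 — fails.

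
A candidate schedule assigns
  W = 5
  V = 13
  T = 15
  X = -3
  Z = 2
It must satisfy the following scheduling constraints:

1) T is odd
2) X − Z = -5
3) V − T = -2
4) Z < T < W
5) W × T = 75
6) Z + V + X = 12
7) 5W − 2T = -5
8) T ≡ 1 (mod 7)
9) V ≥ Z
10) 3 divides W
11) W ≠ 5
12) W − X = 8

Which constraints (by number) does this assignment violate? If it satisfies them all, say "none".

Constraints 4, 10, 11 are violated.

1) T = 15 is odd  holds
2) X − Z = -3 − 2 = -5  holds
3) V − T = 13 − 15 = -2  holds
4) values 2, 15, 5; T = 15 is not < W = 5  fails
5) W × T = 5 × 15 = 75  holds
6) Z + V + X = 2 + 13 + (-3) = 12  holds
7) 5W − 2T = 5(5) − 2(15) = -5  holds
8) 15 mod 7 = 1  holds
9) V = 13, Z = 2; 13 ≥ 2  holds
10) 5 = 3×1 + 2, so 3 does not divide 5  fails
11) W = 5, but 5 is required to differ  fails
12) W − X = 5 − (-3) = 8  holds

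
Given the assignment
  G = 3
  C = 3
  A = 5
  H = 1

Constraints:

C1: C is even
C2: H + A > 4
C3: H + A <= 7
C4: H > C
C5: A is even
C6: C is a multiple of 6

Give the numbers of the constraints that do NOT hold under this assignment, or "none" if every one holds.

Violated: 1, 4, 5, 6.

C1: C = 3 is odd  ✗
C2: H + A = 1 + 5 = 6; 6 > 4  ✓
C3: H + A = 1 + 5 = 6; 6 ≤ 7  ✓
C4: H = 1, C = 3; 1 ≤ 3 (want >)  ✗
C5: A = 5 is odd  ✗
C6: 3 = 6*0 + 3, so 6 does not divide 3  ✗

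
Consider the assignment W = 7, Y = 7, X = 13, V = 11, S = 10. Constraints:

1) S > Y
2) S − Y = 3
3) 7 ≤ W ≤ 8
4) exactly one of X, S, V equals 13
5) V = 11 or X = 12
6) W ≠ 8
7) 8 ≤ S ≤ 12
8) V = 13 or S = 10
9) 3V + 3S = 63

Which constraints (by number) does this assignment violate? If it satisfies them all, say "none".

1) S = 10, Y = 7; 10 > 7 — holds.
2) S − Y = 10 − 7 = 3 — holds.
3) W = 7 lies in [7, 8] — holds.
4) X=13, S=10, V=11; 1 of them equals 13 — holds.
5) V = 11 = 11 (first disjunct) — holds.
6) W = 7, and 7 ≠ 8 — holds.
7) S = 10 lies in [8, 12] — holds.
8) V = 11 ≠ 13, but S = 10 = 10 (second disjunct) — holds.
9) 3V + 3S = 3(11) + 3(10) = 63 — holds.

No violations.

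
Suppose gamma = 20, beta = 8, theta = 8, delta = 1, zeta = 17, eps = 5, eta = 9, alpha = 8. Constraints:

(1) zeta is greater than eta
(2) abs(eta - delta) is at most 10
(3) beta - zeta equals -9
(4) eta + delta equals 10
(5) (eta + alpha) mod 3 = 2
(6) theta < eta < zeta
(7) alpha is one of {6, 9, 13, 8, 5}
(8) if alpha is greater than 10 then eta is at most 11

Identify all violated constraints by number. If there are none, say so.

None — every constraint holds.

(1) zeta = 17, eta = 9; 17 > 9 — OK.
(2) abs(9 - 1) = 8; 8 ≤ 10 — OK.
(3) beta - zeta = 8 - 17 = -9 — OK.
(4) eta + delta = 9 + 1 = 10 — OK.
(5) eta + alpha = 17; 17 mod 3 = 2 — OK.
(6) values 8 < 9 < 17 — OK.
(7) alpha = 8 is in {6, 9, 13, 8, 5} — OK.
(8) alpha = 8, not > 10; antecedent false, conditional vacuously true — OK.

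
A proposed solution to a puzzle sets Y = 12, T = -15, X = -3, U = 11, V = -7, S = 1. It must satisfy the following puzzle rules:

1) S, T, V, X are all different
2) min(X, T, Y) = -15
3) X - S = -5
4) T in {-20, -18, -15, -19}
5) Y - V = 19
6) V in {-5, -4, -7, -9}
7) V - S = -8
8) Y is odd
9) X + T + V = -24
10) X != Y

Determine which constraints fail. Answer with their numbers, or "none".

1) values 1, -15, -7, -3 are pairwise distinct — satisfied.
2) min(-3, -15, 12) = -15 — satisfied.
3) X - S = -3 - 1 = -4, not -5 — violated.
4) T = -15 is in {-20, -18, -15, -19} — satisfied.
5) Y - V = 12 - (-7) = 19 — satisfied.
6) V = -7 is in {-5, -4, -7, -9} — satisfied.
7) V - S = -7 - 1 = -8 — satisfied.
8) Y = 12 is even — violated.
9) X + T + V = -3 + (-15) + (-7) = -25, not -24 — violated.
10) X = -3, Y = 12; distinct — satisfied.

Constraints 3, 8, and 9 do not hold.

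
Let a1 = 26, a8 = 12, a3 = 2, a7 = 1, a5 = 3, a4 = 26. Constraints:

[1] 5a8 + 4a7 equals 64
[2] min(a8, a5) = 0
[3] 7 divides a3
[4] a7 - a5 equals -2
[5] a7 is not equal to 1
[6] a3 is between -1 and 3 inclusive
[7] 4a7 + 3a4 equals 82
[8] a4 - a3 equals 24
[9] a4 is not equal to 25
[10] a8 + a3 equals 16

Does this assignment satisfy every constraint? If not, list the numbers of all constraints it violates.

[1] 5a8 + 4a7 = 5(12) + 4(1) = 64  yes
[2] min(12, 3) = 3, not 0  no
[3] 2 = 7*0 + 2, so 7 does not divide 2  no
[4] a7 - a5 = 1 - 3 = -2  yes
[5] a7 = 1, but 1 is required to differ  no
[6] a3 = 2 lies in [-1, 3]  yes
[7] 4a7 + 3a4 = 4(1) + 3(26) = 82  yes
[8] a4 - a3 = 26 - 2 = 24  yes
[9] a4 = 26, and 26 ≠ 25  yes
[10] a8 + a3 = 12 + 2 = 14, not 16  no

The assignment fails constraints 2, 3, 5, 10.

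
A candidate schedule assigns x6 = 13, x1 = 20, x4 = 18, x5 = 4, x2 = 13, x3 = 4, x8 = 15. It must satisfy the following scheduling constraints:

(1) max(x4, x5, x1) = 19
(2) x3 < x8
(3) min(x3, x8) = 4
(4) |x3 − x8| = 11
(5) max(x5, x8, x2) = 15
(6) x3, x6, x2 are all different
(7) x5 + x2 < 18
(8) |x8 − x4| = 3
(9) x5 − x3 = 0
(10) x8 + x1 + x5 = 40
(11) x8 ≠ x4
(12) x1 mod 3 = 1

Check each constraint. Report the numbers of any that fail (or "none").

Constraints 1, 6, 10, 12 are violated.

(1) max(18, 4, 20) = 20, not 19  no
(2) x3 = 4, x8 = 15; 4 < 15  yes
(3) min(4, 15) = 4  yes
(4) |4 − 15| = 11  yes
(5) max(4, 15, 13) = 15  yes
(6) x6 = x2 = 13, not all different  no
(7) x5 + x2 = 4 + 13 = 17; 17 < 18  yes
(8) |15 − 18| = 3  yes
(9) x5 − x3 = 4 − 4 = 0  yes
(10) x8 + x1 + x5 = 15 + 20 + 4 = 39, not 40  no
(11) x8 = 15, x4 = 18; distinct  yes
(12) 20 mod 3 = 2, not 1  no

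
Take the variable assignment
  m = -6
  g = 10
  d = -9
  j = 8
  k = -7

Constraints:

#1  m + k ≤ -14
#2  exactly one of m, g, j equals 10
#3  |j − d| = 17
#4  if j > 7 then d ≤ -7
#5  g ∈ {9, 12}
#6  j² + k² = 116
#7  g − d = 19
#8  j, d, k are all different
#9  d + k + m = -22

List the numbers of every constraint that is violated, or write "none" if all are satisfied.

#1 m + k = -6 + (-7) = -13; -13 > -14, bound -14 not met  FAIL
#2 m=-6, g=10, j=8; 1 of them equals 10  OK
#3 |8 − (-9)| = 17  OK
#4 j = 8 > 7, so we need d ≤ -7; d = -9 ≤ -7  OK
#5 g = 10 is not in {9, 12}  FAIL
#6 j² + k² = 8² + (-7)² = 64 + 49 = 113, not 116  FAIL
#7 g − d = 10 − (-9) = 19  OK
#8 values 8, -9, -7 are pairwise distinct  OK
#9 d + k + m = -9 + (-7) + (-6) = -22  OK

Constraints 1, 5, 6 are violated.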